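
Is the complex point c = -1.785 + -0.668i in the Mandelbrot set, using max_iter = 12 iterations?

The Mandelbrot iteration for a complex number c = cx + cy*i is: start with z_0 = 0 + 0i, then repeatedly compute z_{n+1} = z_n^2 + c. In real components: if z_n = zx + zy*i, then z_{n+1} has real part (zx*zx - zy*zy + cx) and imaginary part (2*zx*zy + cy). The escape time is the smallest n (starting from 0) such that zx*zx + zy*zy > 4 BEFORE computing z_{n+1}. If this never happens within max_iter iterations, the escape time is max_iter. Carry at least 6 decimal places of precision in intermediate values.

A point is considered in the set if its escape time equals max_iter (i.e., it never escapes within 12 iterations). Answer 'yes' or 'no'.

z_0 = 0 + 0i, c = -1.7850 + -0.6680i
Iter 1: z = -1.7850 + -0.6680i, |z|^2 = 3.6324
Iter 2: z = 0.9550 + 1.7168i, |z|^2 = 3.8593
Iter 3: z = -3.8202 + 2.6110i, |z|^2 = 21.4116
Escaped at iteration 3

Answer: no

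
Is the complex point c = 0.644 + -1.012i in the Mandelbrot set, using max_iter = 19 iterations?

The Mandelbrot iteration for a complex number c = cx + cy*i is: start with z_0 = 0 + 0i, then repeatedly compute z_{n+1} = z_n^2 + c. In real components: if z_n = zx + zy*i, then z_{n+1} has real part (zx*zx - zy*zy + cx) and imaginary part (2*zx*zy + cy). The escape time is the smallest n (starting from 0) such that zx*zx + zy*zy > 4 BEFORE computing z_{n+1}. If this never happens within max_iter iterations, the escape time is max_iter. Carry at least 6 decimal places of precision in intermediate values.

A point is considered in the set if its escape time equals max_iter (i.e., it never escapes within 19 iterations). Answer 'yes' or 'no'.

z_0 = 0 + 0i, c = 0.6440 + -1.0120i
Iter 1: z = 0.6440 + -1.0120i, |z|^2 = 1.4389
Iter 2: z = 0.0346 + -2.3155i, |z|^2 = 5.3625
Escaped at iteration 2

Answer: no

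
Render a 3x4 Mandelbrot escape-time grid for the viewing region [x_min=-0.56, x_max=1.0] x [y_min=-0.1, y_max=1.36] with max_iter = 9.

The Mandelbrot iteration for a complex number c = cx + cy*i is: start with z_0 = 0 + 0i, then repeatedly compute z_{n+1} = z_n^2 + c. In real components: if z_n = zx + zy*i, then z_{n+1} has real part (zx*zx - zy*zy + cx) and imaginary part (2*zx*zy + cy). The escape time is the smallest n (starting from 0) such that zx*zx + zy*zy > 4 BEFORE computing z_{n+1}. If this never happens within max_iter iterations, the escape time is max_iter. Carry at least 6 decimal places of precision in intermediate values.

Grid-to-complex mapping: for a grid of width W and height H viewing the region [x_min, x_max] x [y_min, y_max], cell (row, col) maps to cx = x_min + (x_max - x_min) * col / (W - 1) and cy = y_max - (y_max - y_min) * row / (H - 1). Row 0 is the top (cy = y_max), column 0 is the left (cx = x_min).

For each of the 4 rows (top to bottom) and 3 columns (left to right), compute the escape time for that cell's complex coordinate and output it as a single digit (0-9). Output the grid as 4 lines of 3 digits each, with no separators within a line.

Answer: 222
442
992
992

Derivation:
(row=0, col=0): c = -0.5600 + 1.3600i → escape time 2
(row=0, col=1): c = 0.2200 + 1.3600i → escape time 2
(row=0, col=2): c = 1.0000 + 1.3600i → escape time 2
(row=1, col=0): c = -0.5600 + 0.8733i → escape time 4
(row=1, col=1): c = 0.2200 + 0.8733i → escape time 4
(row=1, col=2): c = 1.0000 + 0.8733i → escape time 2
(row=2, col=0): c = -0.5600 + 0.3867i → escape time 9
(row=2, col=1): c = 0.2200 + 0.3867i → escape time 9
(row=2, col=2): c = 1.0000 + 0.3867i → escape time 2
(row=3, col=0): c = -0.5600 + -0.1000i → escape time 9
(row=3, col=1): c = 0.2200 + -0.1000i → escape time 9
(row=3, col=2): c = 1.0000 + -0.1000i → escape time 2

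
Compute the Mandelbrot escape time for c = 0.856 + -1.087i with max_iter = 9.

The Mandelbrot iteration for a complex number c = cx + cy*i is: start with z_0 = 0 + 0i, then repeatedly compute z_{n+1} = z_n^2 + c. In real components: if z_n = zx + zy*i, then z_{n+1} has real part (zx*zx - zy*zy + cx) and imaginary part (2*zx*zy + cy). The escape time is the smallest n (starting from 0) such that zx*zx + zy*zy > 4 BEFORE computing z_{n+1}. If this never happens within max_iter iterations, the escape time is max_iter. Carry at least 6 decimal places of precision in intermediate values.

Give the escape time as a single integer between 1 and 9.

Answer: 2

Derivation:
z_0 = 0 + 0i, c = 0.8560 + -1.0870i
Iter 1: z = 0.8560 + -1.0870i, |z|^2 = 1.9143
Iter 2: z = 0.4072 + -2.9479i, |z|^2 = 8.8562
Escaped at iteration 2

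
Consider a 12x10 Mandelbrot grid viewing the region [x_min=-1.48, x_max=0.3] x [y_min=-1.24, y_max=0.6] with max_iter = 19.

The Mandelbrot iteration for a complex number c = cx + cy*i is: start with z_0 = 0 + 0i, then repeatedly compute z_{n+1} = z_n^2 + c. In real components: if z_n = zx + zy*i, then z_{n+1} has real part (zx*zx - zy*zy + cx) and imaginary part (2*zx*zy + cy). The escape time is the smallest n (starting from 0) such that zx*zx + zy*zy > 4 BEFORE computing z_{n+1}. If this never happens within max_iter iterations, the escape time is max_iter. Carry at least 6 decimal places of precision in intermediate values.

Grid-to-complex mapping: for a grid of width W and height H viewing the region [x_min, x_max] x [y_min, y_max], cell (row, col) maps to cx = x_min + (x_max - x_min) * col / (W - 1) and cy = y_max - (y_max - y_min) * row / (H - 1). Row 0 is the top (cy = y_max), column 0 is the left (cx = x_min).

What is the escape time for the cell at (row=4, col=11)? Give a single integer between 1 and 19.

Answer: 19

Derivation:
z_0 = 0 + 0i, c = 0.3000 + -0.2178i
Iter 1: z = 0.3000 + -0.2178i, |z|^2 = 0.1374
Iter 2: z = 0.3426 + -0.3484i, |z|^2 = 0.2388
Iter 3: z = 0.2959 + -0.4565i, |z|^2 = 0.2960
Iter 4: z = 0.1792 + -0.4880i, |z|^2 = 0.2702
Iter 5: z = 0.0940 + -0.3926i, |z|^2 = 0.1630
Iter 6: z = 0.1547 + -0.2916i, |z|^2 = 0.1089
Iter 7: z = 0.2389 + -0.3080i, |z|^2 = 0.1519
Iter 8: z = 0.2622 + -0.3649i, |z|^2 = 0.2019
Iter 9: z = 0.2356 + -0.4092i, |z|^2 = 0.2229
Iter 10: z = 0.1881 + -0.4106i, |z|^2 = 0.2039
Iter 11: z = 0.1668 + -0.3722i, |z|^2 = 0.1664
Iter 12: z = 0.1893 + -0.3420i, |z|^2 = 0.1528
Iter 13: z = 0.2189 + -0.3472i, |z|^2 = 0.1685
Iter 14: z = 0.2273 + -0.3698i, |z|^2 = 0.1884
Iter 15: z = 0.2149 + -0.3859i, |z|^2 = 0.1951
Iter 16: z = 0.1973 + -0.3837i, |z|^2 = 0.1861
Iter 17: z = 0.1917 + -0.3692i, |z|^2 = 0.1730
Iter 18: z = 0.2005 + -0.3593i, |z|^2 = 0.1693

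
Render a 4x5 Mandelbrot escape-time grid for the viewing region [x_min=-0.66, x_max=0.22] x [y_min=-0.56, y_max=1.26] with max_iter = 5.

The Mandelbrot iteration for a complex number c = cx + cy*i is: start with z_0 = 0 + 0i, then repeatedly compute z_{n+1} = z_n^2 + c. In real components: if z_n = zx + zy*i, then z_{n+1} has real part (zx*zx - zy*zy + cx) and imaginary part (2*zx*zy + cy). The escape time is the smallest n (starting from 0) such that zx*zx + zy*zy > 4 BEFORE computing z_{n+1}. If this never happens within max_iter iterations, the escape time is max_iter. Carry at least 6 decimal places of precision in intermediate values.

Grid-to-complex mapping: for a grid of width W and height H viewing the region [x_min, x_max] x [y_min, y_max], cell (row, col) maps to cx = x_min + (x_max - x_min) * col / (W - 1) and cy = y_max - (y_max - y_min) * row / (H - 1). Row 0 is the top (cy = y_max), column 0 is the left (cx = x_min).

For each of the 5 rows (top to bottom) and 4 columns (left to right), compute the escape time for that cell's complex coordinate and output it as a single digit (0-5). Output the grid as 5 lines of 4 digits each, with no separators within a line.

Answer: 3332
4555
5555
5555
5555

Derivation:
(row=0, col=0): c = -0.6600 + 1.2600i → escape time 3
(row=0, col=1): c = -0.3667 + 1.2600i → escape time 3
(row=0, col=2): c = -0.0733 + 1.2600i → escape time 3
(row=0, col=3): c = 0.2200 + 1.2600i → escape time 2
(row=1, col=0): c = -0.6600 + 0.8050i → escape time 4
(row=1, col=1): c = -0.3667 + 0.8050i → escape time 5
(row=1, col=2): c = -0.0733 + 0.8050i → escape time 5
(row=1, col=3): c = 0.2200 + 0.8050i → escape time 5
(row=2, col=0): c = -0.6600 + 0.3500i → escape time 5
(row=2, col=1): c = -0.3667 + 0.3500i → escape time 5
(row=2, col=2): c = -0.0733 + 0.3500i → escape time 5
(row=2, col=3): c = 0.2200 + 0.3500i → escape time 5
(row=3, col=0): c = -0.6600 + -0.1050i → escape time 5
(row=3, col=1): c = -0.3667 + -0.1050i → escape time 5
(row=3, col=2): c = -0.0733 + -0.1050i → escape time 5
(row=3, col=3): c = 0.2200 + -0.1050i → escape time 5
(row=4, col=0): c = -0.6600 + -0.5600i → escape time 5
(row=4, col=1): c = -0.3667 + -0.5600i → escape time 5
(row=4, col=2): c = -0.0733 + -0.5600i → escape time 5
(row=4, col=3): c = 0.2200 + -0.5600i → escape time 5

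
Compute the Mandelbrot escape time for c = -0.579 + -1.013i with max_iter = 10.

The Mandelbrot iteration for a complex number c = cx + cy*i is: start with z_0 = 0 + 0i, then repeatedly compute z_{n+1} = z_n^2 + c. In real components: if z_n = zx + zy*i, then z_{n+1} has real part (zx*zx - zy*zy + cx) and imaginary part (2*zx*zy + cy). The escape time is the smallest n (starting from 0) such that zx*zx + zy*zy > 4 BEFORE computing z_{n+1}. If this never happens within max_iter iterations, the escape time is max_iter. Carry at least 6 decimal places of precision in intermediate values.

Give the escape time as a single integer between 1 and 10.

z_0 = 0 + 0i, c = -0.5790 + -1.0130i
Iter 1: z = -0.5790 + -1.0130i, |z|^2 = 1.3614
Iter 2: z = -1.2699 + 0.1601i, |z|^2 = 1.6383
Iter 3: z = 1.0081 + -1.4195i, |z|^2 = 3.0313
Iter 4: z = -1.5778 + -3.8750i, |z|^2 = 17.5051
Escaped at iteration 4

Answer: 4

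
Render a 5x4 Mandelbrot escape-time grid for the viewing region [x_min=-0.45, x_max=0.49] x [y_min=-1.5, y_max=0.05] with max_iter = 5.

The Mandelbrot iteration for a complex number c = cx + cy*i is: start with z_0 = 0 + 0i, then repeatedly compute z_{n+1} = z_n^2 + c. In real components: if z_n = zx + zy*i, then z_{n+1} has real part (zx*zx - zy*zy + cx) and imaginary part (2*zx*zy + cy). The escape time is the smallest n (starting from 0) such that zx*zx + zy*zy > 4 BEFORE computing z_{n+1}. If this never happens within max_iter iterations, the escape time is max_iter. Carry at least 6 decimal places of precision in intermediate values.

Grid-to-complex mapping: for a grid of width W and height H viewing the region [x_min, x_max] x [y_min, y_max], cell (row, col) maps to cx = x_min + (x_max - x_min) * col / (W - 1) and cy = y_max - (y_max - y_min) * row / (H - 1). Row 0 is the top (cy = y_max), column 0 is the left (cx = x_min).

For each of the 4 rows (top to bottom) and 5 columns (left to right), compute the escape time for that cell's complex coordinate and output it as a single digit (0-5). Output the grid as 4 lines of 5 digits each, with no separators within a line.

(row=0, col=0): c = -0.4500 + 0.0500i → escape time 5
(row=0, col=1): c = -0.2150 + 0.0500i → escape time 5
(row=0, col=2): c = 0.0200 + 0.0500i → escape time 5
(row=0, col=3): c = 0.2550 + 0.0500i → escape time 5
(row=0, col=4): c = 0.4900 + 0.0500i → escape time 5
(row=1, col=0): c = -0.4500 + -0.4667i → escape time 5
(row=1, col=1): c = -0.2150 + -0.4667i → escape time 5
(row=1, col=2): c = 0.0200 + -0.4667i → escape time 5
(row=1, col=3): c = 0.2550 + -0.4667i → escape time 5
(row=1, col=4): c = 0.4900 + -0.4667i → escape time 5
(row=2, col=0): c = -0.4500 + -0.9833i → escape time 4
(row=2, col=1): c = -0.2150 + -0.9833i → escape time 5
(row=2, col=2): c = 0.0200 + -0.9833i → escape time 5
(row=2, col=3): c = 0.2550 + -0.9833i → escape time 4
(row=2, col=4): c = 0.4900 + -0.9833i → escape time 3
(row=3, col=0): c = -0.4500 + -1.5000i → escape time 2
(row=3, col=1): c = -0.2150 + -1.5000i → escape time 2
(row=3, col=2): c = 0.0200 + -1.5000i → escape time 2
(row=3, col=3): c = 0.2550 + -1.5000i → escape time 2
(row=3, col=4): c = 0.4900 + -1.5000i → escape time 2

Answer: 55555
55555
45543
22222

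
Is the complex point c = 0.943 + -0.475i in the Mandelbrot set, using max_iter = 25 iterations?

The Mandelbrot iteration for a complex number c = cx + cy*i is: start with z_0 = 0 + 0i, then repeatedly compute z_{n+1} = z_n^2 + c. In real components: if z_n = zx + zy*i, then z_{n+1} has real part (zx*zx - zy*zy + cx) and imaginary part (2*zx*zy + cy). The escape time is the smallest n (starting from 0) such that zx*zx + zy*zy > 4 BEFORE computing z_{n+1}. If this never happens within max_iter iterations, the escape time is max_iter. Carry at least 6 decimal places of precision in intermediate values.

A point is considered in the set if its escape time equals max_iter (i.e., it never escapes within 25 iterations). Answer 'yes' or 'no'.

Answer: no

Derivation:
z_0 = 0 + 0i, c = 0.9430 + -0.4750i
Iter 1: z = 0.9430 + -0.4750i, |z|^2 = 1.1149
Iter 2: z = 1.6066 + -1.3708i, |z|^2 = 4.4605
Escaped at iteration 2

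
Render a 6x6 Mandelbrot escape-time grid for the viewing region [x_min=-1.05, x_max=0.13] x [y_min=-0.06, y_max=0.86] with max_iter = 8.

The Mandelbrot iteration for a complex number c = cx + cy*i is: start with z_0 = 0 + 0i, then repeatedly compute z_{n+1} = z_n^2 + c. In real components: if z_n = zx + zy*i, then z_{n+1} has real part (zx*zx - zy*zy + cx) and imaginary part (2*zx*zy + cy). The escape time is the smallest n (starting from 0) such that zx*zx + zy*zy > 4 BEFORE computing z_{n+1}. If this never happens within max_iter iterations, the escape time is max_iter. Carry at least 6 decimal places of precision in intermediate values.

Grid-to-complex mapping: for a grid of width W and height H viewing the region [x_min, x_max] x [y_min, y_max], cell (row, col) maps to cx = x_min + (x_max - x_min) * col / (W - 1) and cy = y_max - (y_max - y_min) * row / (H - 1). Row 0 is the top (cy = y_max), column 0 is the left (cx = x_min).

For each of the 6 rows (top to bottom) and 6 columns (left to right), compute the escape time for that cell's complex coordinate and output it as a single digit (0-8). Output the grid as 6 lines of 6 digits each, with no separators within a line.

Answer: 344685
448888
568888
888888
888888
888888

Derivation:
(row=0, col=0): c = -1.0500 + 0.8600i → escape time 3
(row=0, col=1): c = -0.8140 + 0.8600i → escape time 4
(row=0, col=2): c = -0.5780 + 0.8600i → escape time 4
(row=0, col=3): c = -0.3420 + 0.8600i → escape time 6
(row=0, col=4): c = -0.1060 + 0.8600i → escape time 8
(row=0, col=5): c = 0.1300 + 0.8600i → escape time 5
(row=1, col=0): c = -1.0500 + 0.6760i → escape time 4
(row=1, col=1): c = -0.8140 + 0.6760i → escape time 4
(row=1, col=2): c = -0.5780 + 0.6760i → escape time 8
(row=1, col=3): c = -0.3420 + 0.6760i → escape time 8
(row=1, col=4): c = -0.1060 + 0.6760i → escape time 8
(row=1, col=5): c = 0.1300 + 0.6760i → escape time 8
(row=2, col=0): c = -1.0500 + 0.4920i → escape time 5
(row=2, col=1): c = -0.8140 + 0.4920i → escape time 6
(row=2, col=2): c = -0.5780 + 0.4920i → escape time 8
(row=2, col=3): c = -0.3420 + 0.4920i → escape time 8
(row=2, col=4): c = -0.1060 + 0.4920i → escape time 8
(row=2, col=5): c = 0.1300 + 0.4920i → escape time 8
(row=3, col=0): c = -1.0500 + 0.3080i → escape time 8
(row=3, col=1): c = -0.8140 + 0.3080i → escape time 8
(row=3, col=2): c = -0.5780 + 0.3080i → escape time 8
(row=3, col=3): c = -0.3420 + 0.3080i → escape time 8
(row=3, col=4): c = -0.1060 + 0.3080i → escape time 8
(row=3, col=5): c = 0.1300 + 0.3080i → escape time 8
(row=4, col=0): c = -1.0500 + 0.1240i → escape time 8
(row=4, col=1): c = -0.8140 + 0.1240i → escape time 8
(row=4, col=2): c = -0.5780 + 0.1240i → escape time 8
(row=4, col=3): c = -0.3420 + 0.1240i → escape time 8
(row=4, col=4): c = -0.1060 + 0.1240i → escape time 8
(row=4, col=5): c = 0.1300 + 0.1240i → escape time 8
(row=5, col=0): c = -1.0500 + -0.0600i → escape time 8
(row=5, col=1): c = -0.8140 + -0.0600i → escape time 8
(row=5, col=2): c = -0.5780 + -0.0600i → escape time 8
(row=5, col=3): c = -0.3420 + -0.0600i → escape time 8
(row=5, col=4): c = -0.1060 + -0.0600i → escape time 8
(row=5, col=5): c = 0.1300 + -0.0600i → escape time 8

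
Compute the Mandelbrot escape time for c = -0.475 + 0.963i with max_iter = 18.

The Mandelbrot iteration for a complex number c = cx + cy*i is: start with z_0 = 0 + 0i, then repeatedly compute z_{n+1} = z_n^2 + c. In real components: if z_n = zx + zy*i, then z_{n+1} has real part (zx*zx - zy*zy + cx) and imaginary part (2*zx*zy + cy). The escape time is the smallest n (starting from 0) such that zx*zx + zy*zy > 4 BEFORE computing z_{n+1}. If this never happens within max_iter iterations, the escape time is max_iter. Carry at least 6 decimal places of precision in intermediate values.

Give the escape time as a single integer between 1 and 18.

z_0 = 0 + 0i, c = -0.4750 + 0.9630i
Iter 1: z = -0.4750 + 0.9630i, |z|^2 = 1.1530
Iter 2: z = -1.1767 + 0.0482i, |z|^2 = 1.3870
Iter 3: z = 0.9074 + 0.8497i, |z|^2 = 1.5453
Iter 4: z = -0.3736 + 2.5050i, |z|^2 = 6.4146
Escaped at iteration 4

Answer: 4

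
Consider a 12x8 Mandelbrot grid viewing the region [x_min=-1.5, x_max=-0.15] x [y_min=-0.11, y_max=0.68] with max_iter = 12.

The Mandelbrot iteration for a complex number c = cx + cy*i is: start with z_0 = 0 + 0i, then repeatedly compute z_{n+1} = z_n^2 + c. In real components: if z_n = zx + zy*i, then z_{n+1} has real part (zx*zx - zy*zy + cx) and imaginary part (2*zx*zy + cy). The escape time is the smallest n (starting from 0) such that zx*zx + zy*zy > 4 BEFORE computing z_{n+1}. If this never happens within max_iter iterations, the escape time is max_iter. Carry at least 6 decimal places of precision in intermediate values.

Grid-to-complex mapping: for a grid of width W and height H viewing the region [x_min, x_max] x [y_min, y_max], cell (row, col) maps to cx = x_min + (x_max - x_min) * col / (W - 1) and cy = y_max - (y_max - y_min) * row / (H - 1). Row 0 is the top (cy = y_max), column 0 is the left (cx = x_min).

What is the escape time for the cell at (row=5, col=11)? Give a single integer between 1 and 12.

z_0 = 0 + 0i, c = -0.1500 + 0.1157i
Iter 1: z = -0.1500 + 0.1157i, |z|^2 = 0.0359
Iter 2: z = -0.1409 + 0.0810i, |z|^2 = 0.0264
Iter 3: z = -0.1367 + 0.0929i, |z|^2 = 0.0273
Iter 4: z = -0.1399 + 0.0903i, |z|^2 = 0.0277
Iter 5: z = -0.1386 + 0.0904i, |z|^2 = 0.0274
Iter 6: z = -0.1390 + 0.0906i, |z|^2 = 0.0275
Iter 7: z = -0.1389 + 0.0905i, |z|^2 = 0.0275
Iter 8: z = -0.1389 + 0.0906i, |z|^2 = 0.0275
Iter 9: z = -0.1389 + 0.0906i, |z|^2 = 0.0275
Iter 10: z = -0.1389 + 0.0906i, |z|^2 = 0.0275
Iter 11: z = -0.1389 + 0.0906i, |z|^2 = 0.0275

Answer: 12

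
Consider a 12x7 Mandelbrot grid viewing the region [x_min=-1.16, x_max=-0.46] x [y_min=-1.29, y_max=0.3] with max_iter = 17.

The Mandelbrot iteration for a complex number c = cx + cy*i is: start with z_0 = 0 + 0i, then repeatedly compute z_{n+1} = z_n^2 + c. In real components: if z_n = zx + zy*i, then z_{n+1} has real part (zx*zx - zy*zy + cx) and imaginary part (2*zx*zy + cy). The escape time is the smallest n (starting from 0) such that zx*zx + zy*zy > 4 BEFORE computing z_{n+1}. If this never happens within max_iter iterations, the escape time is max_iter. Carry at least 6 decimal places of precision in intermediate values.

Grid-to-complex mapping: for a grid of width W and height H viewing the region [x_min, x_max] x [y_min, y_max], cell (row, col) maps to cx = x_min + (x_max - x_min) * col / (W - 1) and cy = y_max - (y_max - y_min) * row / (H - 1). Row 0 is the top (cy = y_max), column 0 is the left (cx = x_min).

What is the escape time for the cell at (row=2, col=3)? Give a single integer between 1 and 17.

z_0 = 0 + 0i, c = -0.9691 + -0.2300i
Iter 1: z = -0.9691 + -0.2300i, |z|^2 = 0.9920
Iter 2: z = -0.0829 + 0.2158i, |z|^2 = 0.0534
Iter 3: z = -1.0088 + -0.2658i, |z|^2 = 1.0883
Iter 4: z = -0.0221 + 0.3062i, |z|^2 = 0.0942
Iter 5: z = -1.0624 + -0.2435i, |z|^2 = 1.1879
Iter 6: z = 0.1002 + 0.2874i, |z|^2 = 0.0926
Iter 7: z = -1.0416 + -0.1724i, |z|^2 = 1.1147
Iter 8: z = 0.0862 + 0.1292i, |z|^2 = 0.0241
Iter 9: z = -0.9783 + -0.2077i, |z|^2 = 1.0003
Iter 10: z = -0.0551 + 0.1765i, |z|^2 = 0.0342
Iter 11: z = -0.9972 + -0.2494i, |z|^2 = 1.0566
Iter 12: z = -0.0369 + 0.2675i, |z|^2 = 0.0729
Iter 13: z = -1.0393 + -0.2497i, |z|^2 = 1.1425
Iter 14: z = 0.0486 + 0.2891i, |z|^2 = 0.0860
Iter 15: z = -1.0503 + -0.2019i, |z|^2 = 1.1439
Iter 16: z = 0.0933 + 0.1941i, |z|^2 = 0.0464

Answer: 17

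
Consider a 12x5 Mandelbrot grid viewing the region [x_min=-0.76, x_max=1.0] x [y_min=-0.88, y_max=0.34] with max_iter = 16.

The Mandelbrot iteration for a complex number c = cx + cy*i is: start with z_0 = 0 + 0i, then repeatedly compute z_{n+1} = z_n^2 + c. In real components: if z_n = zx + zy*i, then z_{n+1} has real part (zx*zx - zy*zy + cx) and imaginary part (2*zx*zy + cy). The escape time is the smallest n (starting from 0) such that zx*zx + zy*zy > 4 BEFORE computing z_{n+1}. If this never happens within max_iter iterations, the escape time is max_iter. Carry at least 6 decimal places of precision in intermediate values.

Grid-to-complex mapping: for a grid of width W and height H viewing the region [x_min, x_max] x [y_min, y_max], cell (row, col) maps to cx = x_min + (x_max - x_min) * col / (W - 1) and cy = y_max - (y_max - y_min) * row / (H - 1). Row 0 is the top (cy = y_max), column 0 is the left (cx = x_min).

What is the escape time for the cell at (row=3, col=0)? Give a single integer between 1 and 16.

Answer: 6

Derivation:
z_0 = 0 + 0i, c = -0.7600 + -0.5750i
Iter 1: z = -0.7600 + -0.5750i, |z|^2 = 0.9082
Iter 2: z = -0.5130 + 0.2990i, |z|^2 = 0.3526
Iter 3: z = -0.5862 + -0.8818i, |z|^2 = 1.1212
Iter 4: z = -1.1939 + 0.4588i, |z|^2 = 1.6359
Iter 5: z = 0.4549 + -1.6706i, |z|^2 = 2.9978
Iter 6: z = -3.3439 + -2.0949i, |z|^2 = 15.5705
Escaped at iteration 6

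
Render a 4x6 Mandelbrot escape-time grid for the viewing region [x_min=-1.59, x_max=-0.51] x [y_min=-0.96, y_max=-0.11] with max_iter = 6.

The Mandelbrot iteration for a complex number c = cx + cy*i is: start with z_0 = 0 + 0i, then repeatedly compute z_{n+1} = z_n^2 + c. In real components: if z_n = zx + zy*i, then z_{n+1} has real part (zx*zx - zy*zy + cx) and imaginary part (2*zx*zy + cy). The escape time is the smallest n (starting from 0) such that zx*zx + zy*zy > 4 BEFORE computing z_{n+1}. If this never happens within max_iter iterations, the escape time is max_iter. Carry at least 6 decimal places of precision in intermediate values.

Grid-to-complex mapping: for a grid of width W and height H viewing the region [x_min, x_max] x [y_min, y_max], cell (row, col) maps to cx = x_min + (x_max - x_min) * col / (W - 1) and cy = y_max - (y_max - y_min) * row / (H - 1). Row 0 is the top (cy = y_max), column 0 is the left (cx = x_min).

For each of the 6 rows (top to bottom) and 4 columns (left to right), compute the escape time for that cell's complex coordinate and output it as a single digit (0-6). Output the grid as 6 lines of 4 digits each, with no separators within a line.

Answer: 6666
4666
3666
3356
3345
2334

Derivation:
(row=0, col=0): c = -1.5900 + -0.1100i → escape time 6
(row=0, col=1): c = -1.2300 + -0.1100i → escape time 6
(row=0, col=2): c = -0.8700 + -0.1100i → escape time 6
(row=0, col=3): c = -0.5100 + -0.1100i → escape time 6
(row=1, col=0): c = -1.5900 + -0.2800i → escape time 4
(row=1, col=1): c = -1.2300 + -0.2800i → escape time 6
(row=1, col=2): c = -0.8700 + -0.2800i → escape time 6
(row=1, col=3): c = -0.5100 + -0.2800i → escape time 6
(row=2, col=0): c = -1.5900 + -0.4500i → escape time 3
(row=2, col=1): c = -1.2300 + -0.4500i → escape time 6
(row=2, col=2): c = -0.8700 + -0.4500i → escape time 6
(row=2, col=3): c = -0.5100 + -0.4500i → escape time 6
(row=3, col=0): c = -1.5900 + -0.6200i → escape time 3
(row=3, col=1): c = -1.2300 + -0.6200i → escape time 3
(row=3, col=2): c = -0.8700 + -0.6200i → escape time 5
(row=3, col=3): c = -0.5100 + -0.6200i → escape time 6
(row=4, col=0): c = -1.5900 + -0.7900i → escape time 3
(row=4, col=1): c = -1.2300 + -0.7900i → escape time 3
(row=4, col=2): c = -0.8700 + -0.7900i → escape time 4
(row=4, col=3): c = -0.5100 + -0.7900i → escape time 5
(row=5, col=0): c = -1.5900 + -0.9600i → escape time 2
(row=5, col=1): c = -1.2300 + -0.9600i → escape time 3
(row=5, col=2): c = -0.8700 + -0.9600i → escape time 3
(row=5, col=3): c = -0.5100 + -0.9600i → escape time 4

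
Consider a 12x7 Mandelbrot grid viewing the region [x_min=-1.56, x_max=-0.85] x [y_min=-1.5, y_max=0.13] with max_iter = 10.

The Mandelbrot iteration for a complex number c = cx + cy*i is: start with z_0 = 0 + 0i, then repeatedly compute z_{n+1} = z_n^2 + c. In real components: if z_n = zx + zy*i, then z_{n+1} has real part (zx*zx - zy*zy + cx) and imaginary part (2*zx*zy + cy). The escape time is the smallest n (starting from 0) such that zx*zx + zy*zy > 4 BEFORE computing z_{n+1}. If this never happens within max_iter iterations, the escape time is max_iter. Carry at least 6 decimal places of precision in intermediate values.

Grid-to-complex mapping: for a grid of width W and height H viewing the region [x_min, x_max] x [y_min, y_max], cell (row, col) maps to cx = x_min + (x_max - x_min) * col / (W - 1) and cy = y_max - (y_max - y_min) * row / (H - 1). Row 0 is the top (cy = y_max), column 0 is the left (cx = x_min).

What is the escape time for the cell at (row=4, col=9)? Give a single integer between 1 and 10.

z_0 = 0 + 0i, c = -0.9791 + -0.9567i
Iter 1: z = -0.9791 + -0.9567i, |z|^2 = 1.8738
Iter 2: z = -0.9357 + 0.9167i, |z|^2 = 1.7158
Iter 3: z = -0.9439 + -2.6721i, |z|^2 = 8.0308
Escaped at iteration 3

Answer: 3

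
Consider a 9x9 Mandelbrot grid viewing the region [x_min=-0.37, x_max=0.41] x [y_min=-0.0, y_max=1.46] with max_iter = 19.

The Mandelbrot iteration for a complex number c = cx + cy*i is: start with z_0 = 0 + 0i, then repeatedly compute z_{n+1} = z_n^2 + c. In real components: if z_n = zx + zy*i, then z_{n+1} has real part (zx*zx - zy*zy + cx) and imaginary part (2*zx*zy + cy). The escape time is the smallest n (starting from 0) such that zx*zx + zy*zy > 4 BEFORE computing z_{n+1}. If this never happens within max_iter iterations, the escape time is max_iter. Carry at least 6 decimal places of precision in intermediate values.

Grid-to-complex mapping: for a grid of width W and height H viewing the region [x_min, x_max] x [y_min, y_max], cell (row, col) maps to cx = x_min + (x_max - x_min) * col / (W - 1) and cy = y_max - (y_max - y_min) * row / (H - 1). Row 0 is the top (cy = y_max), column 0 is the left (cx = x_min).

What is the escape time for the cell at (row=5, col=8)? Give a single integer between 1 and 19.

z_0 = 0 + 0i, c = 0.4100 + 0.5475i
Iter 1: z = 0.4100 + 0.5475i, |z|^2 = 0.4679
Iter 2: z = 0.2783 + 0.9965i, |z|^2 = 1.0704
Iter 3: z = -0.5054 + 1.1022i, |z|^2 = 1.4703
Iter 4: z = -0.5494 + -0.5667i, |z|^2 = 0.6230
Iter 5: z = 0.3907 + 1.1702i, |z|^2 = 1.5220
Iter 6: z = -0.8067 + 1.4619i, |z|^2 = 2.7879
Iter 7: z = -1.0763 + -1.8111i, |z|^2 = 4.4386
Escaped at iteration 7

Answer: 7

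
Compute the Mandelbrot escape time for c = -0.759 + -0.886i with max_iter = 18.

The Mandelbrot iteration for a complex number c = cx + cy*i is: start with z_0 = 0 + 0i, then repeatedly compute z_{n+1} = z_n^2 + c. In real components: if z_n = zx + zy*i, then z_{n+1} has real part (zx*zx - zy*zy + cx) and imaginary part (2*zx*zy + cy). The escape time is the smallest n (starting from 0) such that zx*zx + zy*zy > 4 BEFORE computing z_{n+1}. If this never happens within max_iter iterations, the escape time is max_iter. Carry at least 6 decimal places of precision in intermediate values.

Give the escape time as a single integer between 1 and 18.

z_0 = 0 + 0i, c = -0.7590 + -0.8860i
Iter 1: z = -0.7590 + -0.8860i, |z|^2 = 1.3611
Iter 2: z = -0.9679 + 0.4589i, |z|^2 = 1.1475
Iter 3: z = -0.0328 + -1.7744i, |z|^2 = 3.1497
Iter 4: z = -3.9066 + -0.7697i, |z|^2 = 15.8538
Escaped at iteration 4

Answer: 4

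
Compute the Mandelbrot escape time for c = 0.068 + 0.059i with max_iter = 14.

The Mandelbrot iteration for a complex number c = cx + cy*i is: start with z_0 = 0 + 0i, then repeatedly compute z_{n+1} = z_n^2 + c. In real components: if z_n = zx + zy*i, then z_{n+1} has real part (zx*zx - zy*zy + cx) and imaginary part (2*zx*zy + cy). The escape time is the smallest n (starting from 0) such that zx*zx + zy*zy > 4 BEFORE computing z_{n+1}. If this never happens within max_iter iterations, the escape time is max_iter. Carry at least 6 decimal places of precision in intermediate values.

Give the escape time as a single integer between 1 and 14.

z_0 = 0 + 0i, c = 0.0680 + 0.0590i
Iter 1: z = 0.0680 + 0.0590i, |z|^2 = 0.0081
Iter 2: z = 0.0691 + 0.0670i, |z|^2 = 0.0093
Iter 3: z = 0.0683 + 0.0683i, |z|^2 = 0.0093
Iter 4: z = 0.0680 + 0.0683i, |z|^2 = 0.0093
Iter 5: z = 0.0680 + 0.0683i, |z|^2 = 0.0093
Iter 6: z = 0.0680 + 0.0683i, |z|^2 = 0.0093
Iter 7: z = 0.0680 + 0.0683i, |z|^2 = 0.0093
Iter 8: z = 0.0680 + 0.0683i, |z|^2 = 0.0093
Iter 9: z = 0.0680 + 0.0683i, |z|^2 = 0.0093
Iter 10: z = 0.0680 + 0.0683i, |z|^2 = 0.0093
Iter 11: z = 0.0680 + 0.0683i, |z|^2 = 0.0093
Iter 12: z = 0.0680 + 0.0683i, |z|^2 = 0.0093
Iter 13: z = 0.0680 + 0.0683i, |z|^2 = 0.0093

Answer: 14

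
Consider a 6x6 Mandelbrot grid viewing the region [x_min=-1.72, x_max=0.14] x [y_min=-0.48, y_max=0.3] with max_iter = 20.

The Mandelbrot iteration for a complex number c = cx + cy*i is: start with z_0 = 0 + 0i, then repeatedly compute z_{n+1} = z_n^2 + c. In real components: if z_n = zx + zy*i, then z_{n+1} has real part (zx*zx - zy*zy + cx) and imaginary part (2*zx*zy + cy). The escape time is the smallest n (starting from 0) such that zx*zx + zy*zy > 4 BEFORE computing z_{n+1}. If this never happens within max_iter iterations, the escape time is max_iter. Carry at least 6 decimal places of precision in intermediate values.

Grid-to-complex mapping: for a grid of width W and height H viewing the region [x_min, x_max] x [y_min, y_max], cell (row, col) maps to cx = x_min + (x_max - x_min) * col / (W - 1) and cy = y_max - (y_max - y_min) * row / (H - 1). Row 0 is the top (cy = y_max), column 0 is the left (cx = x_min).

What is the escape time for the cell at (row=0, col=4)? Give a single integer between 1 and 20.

z_0 = 0 + 0i, c = -0.2320 + 0.3000i
Iter 1: z = -0.2320 + 0.3000i, |z|^2 = 0.1438
Iter 2: z = -0.2682 + 0.1608i, |z|^2 = 0.0978
Iter 3: z = -0.1859 + 0.2138i, |z|^2 = 0.0803
Iter 4: z = -0.2431 + 0.2205i, |z|^2 = 0.1077
Iter 5: z = -0.2215 + 0.1928i, |z|^2 = 0.0862
Iter 6: z = -0.2201 + 0.2146i, |z|^2 = 0.0945
Iter 7: z = -0.2296 + 0.2055i, |z|^2 = 0.0950
Iter 8: z = -0.2215 + 0.2056i, |z|^2 = 0.0914
Iter 9: z = -0.2252 + 0.2089i, |z|^2 = 0.0944
Iter 10: z = -0.2249 + 0.2059i, |z|^2 = 0.0930
Iter 11: z = -0.2238 + 0.2074i, |z|^2 = 0.0931
Iter 12: z = -0.2249 + 0.2072i, |z|^2 = 0.0935
Iter 13: z = -0.2243 + 0.2068i, |z|^2 = 0.0931
Iter 14: z = -0.2244 + 0.2072i, |z|^2 = 0.0933
Iter 15: z = -0.2246 + 0.2070i, |z|^2 = 0.0933
Iter 16: z = -0.2244 + 0.2070i, |z|^2 = 0.0932
Iter 17: z = -0.2245 + 0.2071i, |z|^2 = 0.0933
Iter 18: z = -0.2245 + 0.2070i, |z|^2 = 0.0932
Iter 19: z = -0.2245 + 0.2071i, |z|^2 = 0.0933

Answer: 20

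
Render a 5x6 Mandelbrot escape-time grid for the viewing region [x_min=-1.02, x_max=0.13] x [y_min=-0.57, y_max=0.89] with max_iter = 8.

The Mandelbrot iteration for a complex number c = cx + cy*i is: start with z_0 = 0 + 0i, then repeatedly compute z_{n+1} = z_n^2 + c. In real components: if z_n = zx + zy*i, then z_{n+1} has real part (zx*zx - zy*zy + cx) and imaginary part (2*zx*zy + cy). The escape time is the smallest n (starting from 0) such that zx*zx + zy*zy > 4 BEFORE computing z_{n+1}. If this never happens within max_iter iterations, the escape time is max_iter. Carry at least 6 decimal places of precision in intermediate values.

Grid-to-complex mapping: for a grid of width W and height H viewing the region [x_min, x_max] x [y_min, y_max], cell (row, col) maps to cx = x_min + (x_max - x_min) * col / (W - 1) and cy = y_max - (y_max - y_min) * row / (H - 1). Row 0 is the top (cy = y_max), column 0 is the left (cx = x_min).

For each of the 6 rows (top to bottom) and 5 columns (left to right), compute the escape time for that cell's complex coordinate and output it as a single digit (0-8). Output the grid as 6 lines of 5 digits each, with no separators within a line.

Answer: 34585
46888
88888
88888
88888
56888

Derivation:
(row=0, col=0): c = -1.0200 + 0.8900i → escape time 3
(row=0, col=1): c = -0.7325 + 0.8900i → escape time 4
(row=0, col=2): c = -0.4450 + 0.8900i → escape time 5
(row=0, col=3): c = -0.1575 + 0.8900i → escape time 8
(row=0, col=4): c = 0.1300 + 0.8900i → escape time 5
(row=1, col=0): c = -1.0200 + 0.5980i → escape time 4
(row=1, col=1): c = -0.7325 + 0.5980i → escape time 6
(row=1, col=2): c = -0.4450 + 0.5980i → escape time 8
(row=1, col=3): c = -0.1575 + 0.5980i → escape time 8
(row=1, col=4): c = 0.1300 + 0.5980i → escape time 8
(row=2, col=0): c = -1.0200 + 0.3060i → escape time 8
(row=2, col=1): c = -0.7325 + 0.3060i → escape time 8
(row=2, col=2): c = -0.4450 + 0.3060i → escape time 8
(row=2, col=3): c = -0.1575 + 0.3060i → escape time 8
(row=2, col=4): c = 0.1300 + 0.3060i → escape time 8
(row=3, col=0): c = -1.0200 + 0.0140i → escape time 8
(row=3, col=1): c = -0.7325 + 0.0140i → escape time 8
(row=3, col=2): c = -0.4450 + 0.0140i → escape time 8
(row=3, col=3): c = -0.1575 + 0.0140i → escape time 8
(row=3, col=4): c = 0.1300 + 0.0140i → escape time 8
(row=4, col=0): c = -1.0200 + -0.2780i → escape time 8
(row=4, col=1): c = -0.7325 + -0.2780i → escape time 8
(row=4, col=2): c = -0.4450 + -0.2780i → escape time 8
(row=4, col=3): c = -0.1575 + -0.2780i → escape time 8
(row=4, col=4): c = 0.1300 + -0.2780i → escape time 8
(row=5, col=0): c = -1.0200 + -0.5700i → escape time 5
(row=5, col=1): c = -0.7325 + -0.5700i → escape time 6
(row=5, col=2): c = -0.4450 + -0.5700i → escape time 8
(row=5, col=3): c = -0.1575 + -0.5700i → escape time 8
(row=5, col=4): c = 0.1300 + -0.5700i → escape time 8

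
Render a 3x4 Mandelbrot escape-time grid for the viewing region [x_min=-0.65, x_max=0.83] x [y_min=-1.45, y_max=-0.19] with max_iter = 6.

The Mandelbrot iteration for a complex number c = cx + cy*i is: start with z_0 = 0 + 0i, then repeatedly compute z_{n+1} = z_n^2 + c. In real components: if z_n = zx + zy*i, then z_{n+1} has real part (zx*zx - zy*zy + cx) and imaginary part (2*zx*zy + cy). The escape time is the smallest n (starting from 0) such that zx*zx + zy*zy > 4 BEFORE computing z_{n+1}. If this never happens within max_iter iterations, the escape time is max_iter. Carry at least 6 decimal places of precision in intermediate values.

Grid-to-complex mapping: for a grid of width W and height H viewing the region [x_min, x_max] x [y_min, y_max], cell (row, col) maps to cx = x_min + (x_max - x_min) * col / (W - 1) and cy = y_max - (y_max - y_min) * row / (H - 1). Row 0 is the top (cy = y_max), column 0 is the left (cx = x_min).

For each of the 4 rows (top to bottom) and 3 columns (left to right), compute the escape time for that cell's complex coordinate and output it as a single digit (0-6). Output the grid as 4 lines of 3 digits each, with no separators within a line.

(row=0, col=0): c = -0.6500 + -0.1900i → escape time 6
(row=0, col=1): c = 0.0900 + -0.1900i → escape time 6
(row=0, col=2): c = 0.8300 + -0.1900i → escape time 3
(row=1, col=0): c = -0.6500 + -0.6100i → escape time 6
(row=1, col=1): c = 0.0900 + -0.6100i → escape time 6
(row=1, col=2): c = 0.8300 + -0.6100i → escape time 3
(row=2, col=0): c = -0.6500 + -1.0300i → escape time 3
(row=2, col=1): c = 0.0900 + -1.0300i → escape time 4
(row=2, col=2): c = 0.8300 + -1.0300i → escape time 2
(row=3, col=0): c = -0.6500 + -1.4500i → escape time 2
(row=3, col=1): c = 0.0900 + -1.4500i → escape time 2
(row=3, col=2): c = 0.8300 + -1.4500i → escape time 2

Answer: 663
663
342
222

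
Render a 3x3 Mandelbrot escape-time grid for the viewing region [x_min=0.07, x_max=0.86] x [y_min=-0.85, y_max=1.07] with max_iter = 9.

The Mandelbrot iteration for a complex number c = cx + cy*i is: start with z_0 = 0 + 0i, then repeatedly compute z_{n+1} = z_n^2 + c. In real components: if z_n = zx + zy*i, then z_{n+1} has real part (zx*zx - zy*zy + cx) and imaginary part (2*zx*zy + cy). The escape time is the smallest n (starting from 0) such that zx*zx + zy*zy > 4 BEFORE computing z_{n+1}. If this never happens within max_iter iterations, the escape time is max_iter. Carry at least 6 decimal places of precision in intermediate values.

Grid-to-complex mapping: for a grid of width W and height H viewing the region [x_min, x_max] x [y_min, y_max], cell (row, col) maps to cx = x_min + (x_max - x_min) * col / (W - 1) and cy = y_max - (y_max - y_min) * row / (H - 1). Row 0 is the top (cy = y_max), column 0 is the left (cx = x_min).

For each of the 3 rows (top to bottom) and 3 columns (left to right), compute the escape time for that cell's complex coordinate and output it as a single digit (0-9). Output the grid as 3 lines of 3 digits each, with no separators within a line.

(row=0, col=0): c = 0.0700 + 1.0700i → escape time 4
(row=0, col=1): c = 0.4650 + 1.0700i → escape time 2
(row=0, col=2): c = 0.8600 + 1.0700i → escape time 2
(row=1, col=0): c = 0.0700 + 0.1100i → escape time 9
(row=1, col=1): c = 0.4650 + 0.1100i → escape time 5
(row=1, col=2): c = 0.8600 + 0.1100i → escape time 3
(row=2, col=0): c = 0.0700 + -0.8500i → escape time 6
(row=2, col=1): c = 0.4650 + -0.8500i → escape time 3
(row=2, col=2): c = 0.8600 + -0.8500i → escape time 2

Answer: 422
953
632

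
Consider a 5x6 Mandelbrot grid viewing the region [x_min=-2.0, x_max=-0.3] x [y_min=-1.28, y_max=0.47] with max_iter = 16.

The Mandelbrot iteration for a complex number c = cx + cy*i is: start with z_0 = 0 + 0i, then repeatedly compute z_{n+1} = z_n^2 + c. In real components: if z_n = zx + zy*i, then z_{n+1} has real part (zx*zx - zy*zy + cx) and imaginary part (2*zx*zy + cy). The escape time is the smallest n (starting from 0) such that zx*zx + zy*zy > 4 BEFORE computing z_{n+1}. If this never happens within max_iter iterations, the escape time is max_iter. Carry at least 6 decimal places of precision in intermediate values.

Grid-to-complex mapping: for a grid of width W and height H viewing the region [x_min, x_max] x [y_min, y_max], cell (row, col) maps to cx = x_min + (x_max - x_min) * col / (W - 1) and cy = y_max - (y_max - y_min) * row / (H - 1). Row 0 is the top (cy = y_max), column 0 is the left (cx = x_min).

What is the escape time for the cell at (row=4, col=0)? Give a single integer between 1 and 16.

z_0 = 0 + 0i, c = -2.0000 + -0.9300i
Iter 1: z = -2.0000 + -0.9300i, |z|^2 = 4.8649
Escaped at iteration 1

Answer: 1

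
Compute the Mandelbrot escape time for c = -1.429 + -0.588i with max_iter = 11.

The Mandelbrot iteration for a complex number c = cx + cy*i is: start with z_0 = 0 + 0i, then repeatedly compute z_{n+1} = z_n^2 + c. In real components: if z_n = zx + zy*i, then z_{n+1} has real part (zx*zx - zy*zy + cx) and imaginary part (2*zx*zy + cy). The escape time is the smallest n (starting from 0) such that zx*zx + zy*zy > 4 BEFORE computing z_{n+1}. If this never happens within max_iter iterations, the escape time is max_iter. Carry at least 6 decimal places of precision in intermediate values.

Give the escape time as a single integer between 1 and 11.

z_0 = 0 + 0i, c = -1.4290 + -0.5880i
Iter 1: z = -1.4290 + -0.5880i, |z|^2 = 2.3878
Iter 2: z = 0.2673 + 1.0925i, |z|^2 = 1.2650
Iter 3: z = -2.5511 + -0.0040i, |z|^2 = 6.5082
Escaped at iteration 3

Answer: 3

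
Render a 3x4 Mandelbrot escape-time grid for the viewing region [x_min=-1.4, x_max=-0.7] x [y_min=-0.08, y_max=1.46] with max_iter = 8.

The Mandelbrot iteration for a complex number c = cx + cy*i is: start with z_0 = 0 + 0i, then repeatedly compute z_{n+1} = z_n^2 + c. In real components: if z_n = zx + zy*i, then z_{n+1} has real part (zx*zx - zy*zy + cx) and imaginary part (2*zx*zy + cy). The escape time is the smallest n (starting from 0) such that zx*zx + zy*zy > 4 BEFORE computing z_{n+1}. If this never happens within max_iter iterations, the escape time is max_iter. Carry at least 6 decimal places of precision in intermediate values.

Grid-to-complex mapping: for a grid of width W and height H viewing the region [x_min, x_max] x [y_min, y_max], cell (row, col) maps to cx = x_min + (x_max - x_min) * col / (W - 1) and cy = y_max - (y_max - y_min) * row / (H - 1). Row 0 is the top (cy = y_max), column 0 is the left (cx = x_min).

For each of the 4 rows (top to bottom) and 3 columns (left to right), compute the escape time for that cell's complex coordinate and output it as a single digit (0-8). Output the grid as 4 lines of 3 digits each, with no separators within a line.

(row=0, col=0): c = -1.4000 + 1.4600i → escape time 1
(row=0, col=1): c = -1.0500 + 1.4600i → escape time 2
(row=0, col=2): c = -0.7000 + 1.4600i → escape time 2
(row=1, col=0): c = -1.4000 + 0.9467i → escape time 3
(row=1, col=1): c = -1.0500 + 0.9467i → escape time 3
(row=1, col=2): c = -0.7000 + 0.9467i → escape time 4
(row=2, col=0): c = -1.4000 + 0.4333i → escape time 4
(row=2, col=1): c = -1.0500 + 0.4333i → escape time 6
(row=2, col=2): c = -0.7000 + 0.4333i → escape time 8
(row=3, col=0): c = -1.4000 + -0.0800i → escape time 8
(row=3, col=1): c = -1.0500 + -0.0800i → escape time 8
(row=3, col=2): c = -0.7000 + -0.0800i → escape time 8

Answer: 122
334
468
888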